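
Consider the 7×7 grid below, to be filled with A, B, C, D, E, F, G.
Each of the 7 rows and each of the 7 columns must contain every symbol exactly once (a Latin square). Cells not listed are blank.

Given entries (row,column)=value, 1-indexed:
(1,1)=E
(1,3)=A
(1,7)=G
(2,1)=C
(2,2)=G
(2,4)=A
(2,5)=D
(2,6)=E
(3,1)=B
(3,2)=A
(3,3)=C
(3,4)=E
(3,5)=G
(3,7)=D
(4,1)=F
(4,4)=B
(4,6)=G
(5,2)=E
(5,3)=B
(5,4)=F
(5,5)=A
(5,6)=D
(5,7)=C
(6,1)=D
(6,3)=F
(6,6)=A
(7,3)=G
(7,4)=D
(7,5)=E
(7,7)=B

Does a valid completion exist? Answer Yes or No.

Row 2, column 3: row 2 together with column 3 already contain {A, B, C, D, E, F, G} — every symbol — so nothing can go there. The grid has no valid completion.

No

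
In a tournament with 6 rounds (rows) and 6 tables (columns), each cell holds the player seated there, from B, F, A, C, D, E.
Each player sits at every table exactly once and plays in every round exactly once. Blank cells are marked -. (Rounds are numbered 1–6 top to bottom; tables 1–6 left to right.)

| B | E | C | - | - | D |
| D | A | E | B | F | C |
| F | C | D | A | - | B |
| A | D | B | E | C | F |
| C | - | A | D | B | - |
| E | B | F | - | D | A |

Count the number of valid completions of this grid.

1

Round 1, table 4: eliminating its round and table leaves {F}.
Round 1, table 5: eliminating its round and table leaves {A}.
Round 3, table 5: eliminating its round and table leaves {E}.
Round 5, table 2: eliminating its round and table leaves {F}.
Round 5, table 6: eliminating its round and table leaves {E}.
Round 6, table 4: eliminating its round and table leaves {C}.
Only one assignment across all blanks avoids any round or table repeat, giving 1 completion.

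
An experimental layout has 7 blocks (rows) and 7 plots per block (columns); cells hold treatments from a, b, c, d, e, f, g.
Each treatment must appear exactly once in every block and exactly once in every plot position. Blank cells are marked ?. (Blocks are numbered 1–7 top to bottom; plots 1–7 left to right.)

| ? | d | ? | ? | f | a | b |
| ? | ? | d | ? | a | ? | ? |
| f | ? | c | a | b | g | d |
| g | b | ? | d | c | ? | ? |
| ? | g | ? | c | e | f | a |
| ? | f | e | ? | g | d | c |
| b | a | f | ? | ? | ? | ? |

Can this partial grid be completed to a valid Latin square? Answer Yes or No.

Yes

No block or plot among the givens repeats a symbol, and propagating forced cells runs into no contradiction.
One valid completion exists (for instance, c d g e f a b / e c d f a b g / f e c a b g d / g b a d c e f / d g b c e f a / a f e b g d c / b a f g d c e).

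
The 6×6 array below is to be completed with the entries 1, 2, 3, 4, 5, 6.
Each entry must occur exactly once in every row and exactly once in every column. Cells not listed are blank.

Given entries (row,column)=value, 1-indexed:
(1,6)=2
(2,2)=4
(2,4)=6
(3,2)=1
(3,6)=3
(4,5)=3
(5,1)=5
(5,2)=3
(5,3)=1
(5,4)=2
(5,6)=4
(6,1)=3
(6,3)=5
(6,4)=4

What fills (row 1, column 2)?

Row 3, column 4: row 3 has {1, 3} and column 4 has {2, 4, 6}, leaving only 5.
Row 4, column 4: row 4 has {3} and column 4 has {2, 4, 5, 6}, leaving only 1.
Row 1, column 4: row 1 has {2} and column 4 has {1, 2, 4, 5, 6}, leaving only 3.
Row 5, column 5: row 5 has {1, 2, 3, 4, 5} and column 5 has {3}, leaving only 6.
Row 1, column 2 is narrowed to {5, 6}.
If it were 6, then row 4, column 3 would be left with no valid symbol.
So row 1, column 2 must be 5.

5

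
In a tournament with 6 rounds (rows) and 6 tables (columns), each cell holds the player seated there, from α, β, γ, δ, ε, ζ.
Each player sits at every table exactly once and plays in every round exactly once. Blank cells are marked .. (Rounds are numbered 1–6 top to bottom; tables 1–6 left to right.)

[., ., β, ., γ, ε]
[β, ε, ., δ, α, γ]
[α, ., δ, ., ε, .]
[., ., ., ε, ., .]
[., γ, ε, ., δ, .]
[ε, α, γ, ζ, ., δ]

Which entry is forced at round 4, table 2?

Round 1, table 4: round 1 has {β, γ, ε} and table 4 has {δ, ε, ζ}, leaving only α.
Round 2, table 3: round 2 has {α, β, γ, δ, ε} and table 3 has {β, γ, δ, ε}, leaving only ζ.
Round 4, table 3: round 4 has {ε} and table 3 has {β, γ, δ, ε, ζ}, leaving only α.
Round 5, table 1: round 5 has {γ, δ, ε} and table 1 has {α, β, ε}, leaving only ζ.
Round 1, table 1: round 1 has {α, β, γ, ε} and table 1 has {α, β, ε, ζ}, leaving only δ.
Round 1, table 2: round 1 has {α, β, γ, δ, ε} and table 2 has {α, γ, ε}, leaving only ζ.
Round 3, table 2: round 3 has {α, δ, ε} and table 2 has {α, γ, ε, ζ}, leaving only β.
Round 4 already has {α, ε} and table 2 already has {α, β, γ, ε, ζ}, so round 4, table 2 must be δ.

δ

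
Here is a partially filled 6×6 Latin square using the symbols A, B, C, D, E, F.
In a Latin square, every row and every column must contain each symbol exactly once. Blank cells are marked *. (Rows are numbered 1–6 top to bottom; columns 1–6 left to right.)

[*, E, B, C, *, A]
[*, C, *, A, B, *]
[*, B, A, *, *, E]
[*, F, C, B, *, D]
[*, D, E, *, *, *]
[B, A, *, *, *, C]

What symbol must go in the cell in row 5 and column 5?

Row 2, column 6: row 2 has {A, B, C} and column 6 has {A, C, D, E}, leaving only F.
Row 2, column 3: row 2 has {A, B, C, F} and column 3 has {A, B, C, E}, leaving only D.
Row 2, column 1: row 2 has {A, B, C, D, F} and column 1 has {B}, leaving only E.
Row 4, column 1: row 4 has {B, C, D, F} and column 1 has {B, E}, leaving only A.
Row 4, column 5: row 4 has {A, B, C, D, F} and column 5 has {B}, leaving only E.
Row 5, column 4: row 5 has {D, E} and column 4 has {A, B, C}, leaving only F.
Row 3, column 4: row 3 has {A, B, E} and column 4 has {A, B, C, F}, leaving only D.
Row 5, column 1: row 5 has {D, E, F} and column 1 has {A, B, E}, leaving only C.
Row 5 already has {C, D, E, F} and column 5 already has {B, E}, so row 5, column 5 must be A.

A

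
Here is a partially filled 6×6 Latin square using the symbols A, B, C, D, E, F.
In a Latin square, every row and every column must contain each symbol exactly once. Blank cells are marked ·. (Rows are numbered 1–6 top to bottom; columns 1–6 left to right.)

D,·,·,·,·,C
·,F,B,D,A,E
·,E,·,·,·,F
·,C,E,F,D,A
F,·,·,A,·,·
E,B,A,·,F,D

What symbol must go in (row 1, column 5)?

Row 1, column 2: row 1 has {C, D} and column 2 has {B, C, E, F}, leaving only A.
Row 1, column 3: row 1 has {A, C, D} and column 3 has {A, B, E}, leaving only F.
Row 2, column 1: row 2 has {A, B, D, E, F} and column 1 has {D, E, F}, leaving only C.
Row 4, column 1: row 4 has {A, C, D, E, F} and column 1 has {C, D, E, F}, leaving only B.
Row 3, column 1: row 3 has {E, F} and column 1 has {B, C, D, E, F}, leaving only A.
Row 5, column 2: row 5 has {A, F} and column 2 has {A, B, C, E, F}, leaving only D.
Row 5, column 3: row 5 has {A, D, F} and column 3 has {A, B, E, F}, leaving only C.
Row 3, column 3: row 3 has {A, E, F} and column 3 has {A, B, C, E, F}, leaving only D.
Row 5, column 6: row 5 has {A, C, D, F} and column 6 has {A, C, D, E, F}, leaving only B.
Row 5, column 5: row 5 has {A, B, C, D, F} and column 5 has {A, D, F}, leaving only E.
Row 1 already has {A, C, D, F} and column 5 already has {A, D, E, F}, so row 1, column 5 must be B.

B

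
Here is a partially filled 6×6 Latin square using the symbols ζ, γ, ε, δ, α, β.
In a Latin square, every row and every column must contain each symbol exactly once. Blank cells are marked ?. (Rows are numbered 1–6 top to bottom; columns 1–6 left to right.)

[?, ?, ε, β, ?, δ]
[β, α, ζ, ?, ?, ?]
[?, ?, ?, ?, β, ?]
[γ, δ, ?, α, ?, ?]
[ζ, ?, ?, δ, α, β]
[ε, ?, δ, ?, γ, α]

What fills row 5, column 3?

Row 5 already has {ζ, δ, α, β} and column 3 already has {ζ, ε, δ}, so row 5, column 3 must be γ.

γ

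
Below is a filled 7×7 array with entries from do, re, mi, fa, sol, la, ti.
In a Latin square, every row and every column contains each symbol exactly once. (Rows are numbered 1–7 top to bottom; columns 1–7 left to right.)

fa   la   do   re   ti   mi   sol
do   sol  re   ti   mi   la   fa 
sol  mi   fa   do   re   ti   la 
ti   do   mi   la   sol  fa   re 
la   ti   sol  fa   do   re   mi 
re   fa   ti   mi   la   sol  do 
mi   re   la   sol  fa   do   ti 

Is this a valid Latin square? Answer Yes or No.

Yes

Each row is a permutation of the 7 symbols, and so is each column.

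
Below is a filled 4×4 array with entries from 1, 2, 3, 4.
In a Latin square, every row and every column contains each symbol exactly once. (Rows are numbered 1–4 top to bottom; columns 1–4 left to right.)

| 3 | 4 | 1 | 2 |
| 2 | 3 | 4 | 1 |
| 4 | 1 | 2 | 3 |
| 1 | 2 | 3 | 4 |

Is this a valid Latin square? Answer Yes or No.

Yes

Each row is a permutation of the 4 symbols, and so is each column.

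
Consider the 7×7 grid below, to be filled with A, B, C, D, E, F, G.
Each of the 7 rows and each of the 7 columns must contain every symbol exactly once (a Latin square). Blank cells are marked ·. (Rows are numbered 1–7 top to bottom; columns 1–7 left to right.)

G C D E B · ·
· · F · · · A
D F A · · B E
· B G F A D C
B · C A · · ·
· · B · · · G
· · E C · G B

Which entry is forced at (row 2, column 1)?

Row 1, column 7: row 1 has {B, C, D, E, G} and column 7 has {A, B, C, E, G}, leaving only F.
Row 1, column 6: row 1 has {B, C, D, E, F, G} and column 6 has {B, D, G}, leaving only A.
Row 3, column 4: row 3 has {A, B, D, E, F} and column 4 has {A, C, E, F}, leaving only G.
Row 3, column 5: row 3 has {A, B, D, E, F, G} and column 5 has {A, B}, leaving only C.
Row 4, column 1: row 4 has {A, B, C, D, F, G} and column 1 has {B, D, G}, leaving only E.
Row 2 already has {A, F} and column 1 already has {B, D, E, G}, so row 2, column 1 must be C.

C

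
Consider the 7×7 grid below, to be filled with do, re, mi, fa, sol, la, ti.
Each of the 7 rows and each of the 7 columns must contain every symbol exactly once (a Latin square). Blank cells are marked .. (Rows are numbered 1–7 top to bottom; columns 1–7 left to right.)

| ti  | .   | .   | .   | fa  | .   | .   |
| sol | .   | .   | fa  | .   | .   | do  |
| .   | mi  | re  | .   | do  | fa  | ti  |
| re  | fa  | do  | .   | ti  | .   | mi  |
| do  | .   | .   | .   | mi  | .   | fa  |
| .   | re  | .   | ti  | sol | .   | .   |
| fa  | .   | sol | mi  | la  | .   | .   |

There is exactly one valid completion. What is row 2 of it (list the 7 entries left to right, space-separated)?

Row 2, column 5: row 2 has {do, fa, sol} and column 5 has {do, mi, fa, sol, la, ti}, leaving only re.
Row 3, column 1: row 3 has {do, re, mi, fa, ti} and column 1 has {do, re, fa, sol, ti}, leaving only la.
Row 3, column 4: row 3 has {do, re, mi, fa, la, ti} and column 4 has {mi, fa, ti}, leaving only sol.
Row 4, column 4: row 4 has {do, re, mi, fa, ti} and column 4 has {mi, fa, sol, ti}, leaving only la.
Row 4, column 6: row 4 has {do, re, mi, fa, la, ti} and column 6 has {fa}, leaving only sol.
Row 5, column 4: row 5 has {do, mi, fa} and column 4 has {mi, fa, sol, la, ti}, leaving only re.
Row 1, column 4: row 1 has {fa, ti} and column 4 has {re, mi, fa, sol, la, ti}, leaving only do.
Row 6, column 1: row 6 has {re, sol, ti} and column 1 has {do, re, fa, sol, la, ti}, leaving only mi.
Row 6, column 7: row 6 has {re, mi, sol, ti} and column 7 has {do, mi, fa, ti}, leaving only la.
Row 6, column 3: row 6 has {re, mi, sol, la, ti} and column 3 has {do, re, sol}, leaving only fa.
Row 6, column 6: row 6 has {re, mi, fa, sol, la, ti} and column 6 has {fa, sol}, leaving only do.
Row 7, column 7: row 7 has {mi, fa, sol, la} and column 7 has {do, mi, fa, la, ti}, leaving only re.
Row 1, column 7: row 1 has {do, fa, ti} and column 7 has {do, re, mi, fa, la, ti}, leaving only sol.
Row 1, column 2: row 1 has {do, fa, sol, ti} and column 2 has {re, mi, fa}, leaving only la.
Row 2, column 2: row 2 has {do, re, fa, sol} and column 2 has {re, mi, fa, la}, leaving only ti.
Row 1, column 3: row 1 has {do, fa, sol, la, ti} and column 3 has {do, re, fa, sol}, leaving only mi.
Row 2, column 3: row 2 has {do, re, fa, sol, ti} and column 3 has {do, re, mi, fa, sol}, leaving only la.
Row 2, column 6: row 2 has {do, re, fa, sol, la, ti} and column 6 has {do, fa, sol}, leaving only mi.
So row 2 reads: sol ti la fa re mi do.

sol ti la fa re mi do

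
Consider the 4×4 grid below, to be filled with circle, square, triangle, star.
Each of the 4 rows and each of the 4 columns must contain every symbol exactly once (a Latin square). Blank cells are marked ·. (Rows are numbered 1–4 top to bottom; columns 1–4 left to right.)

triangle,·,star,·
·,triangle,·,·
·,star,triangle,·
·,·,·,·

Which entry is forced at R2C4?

Row 2, column 4 is narrowed to {circle, square, star}.
If it were circle, then row 3, column 4 would be left with no valid symbol.
If it were square, then row 3, column 4 would be left with no valid symbol.
So row 2, column 4 must be star.

star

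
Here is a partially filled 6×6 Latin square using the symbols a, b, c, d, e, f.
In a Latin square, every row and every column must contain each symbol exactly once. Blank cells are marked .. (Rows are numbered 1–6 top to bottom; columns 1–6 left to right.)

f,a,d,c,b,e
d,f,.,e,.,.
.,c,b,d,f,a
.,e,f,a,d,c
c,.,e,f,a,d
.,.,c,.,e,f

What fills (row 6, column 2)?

d

Row 2, column 3: row 2 has {d, e, f} and column 3 has {b, c, d, e, f}, leaving only a.
Row 2, column 5: row 2 has {a, d, e, f} and column 5 has {a, b, d, e, f}, leaving only c.
Row 2, column 6: row 2 has {a, c, d, e, f} and column 6 has {a, c, d, e, f}, leaving only b.
Row 3, column 1: row 3 has {a, b, c, d, f} and column 1 has {c, d, f}, leaving only e.
Row 4, column 1: row 4 has {a, c, d, e, f} and column 1 has {c, d, e, f}, leaving only b.
Row 5, column 2: row 5 has {a, c, d, e, f} and column 2 has {a, c, e, f}, leaving only b.
Row 6 already has {c, e, f} and column 2 already has {a, b, c, e, f}, so row 6, column 2 must be d.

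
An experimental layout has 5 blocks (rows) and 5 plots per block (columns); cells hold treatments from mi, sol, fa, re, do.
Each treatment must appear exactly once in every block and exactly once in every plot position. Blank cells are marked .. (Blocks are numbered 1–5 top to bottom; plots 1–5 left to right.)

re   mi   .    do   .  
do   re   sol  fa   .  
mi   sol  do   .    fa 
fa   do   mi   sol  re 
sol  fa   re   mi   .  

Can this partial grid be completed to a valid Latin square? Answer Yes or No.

No block or plot among the givens repeats a symbol, and propagating forced cells runs into no contradiction.
One valid completion exists (for instance, re mi fa do sol / do re sol fa mi / mi sol do re fa / fa do mi sol re / sol fa re mi do).

Yes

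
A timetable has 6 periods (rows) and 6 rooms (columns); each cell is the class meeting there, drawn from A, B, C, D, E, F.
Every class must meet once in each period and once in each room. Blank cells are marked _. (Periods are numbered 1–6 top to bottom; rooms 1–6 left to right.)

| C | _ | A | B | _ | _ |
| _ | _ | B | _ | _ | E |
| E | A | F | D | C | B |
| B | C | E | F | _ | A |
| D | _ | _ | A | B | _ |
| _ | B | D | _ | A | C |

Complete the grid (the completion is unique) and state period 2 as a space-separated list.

A D B C F E

Period 2, room 4: period 2 has {B, E} and room 4 has {A, B, D, F}, leaving only C.
Period 4, room 5: period 4 has {A, B, C, E, F} and room 5 has {A, B, C}, leaving only D.
Period 2, room 5: period 2 has {B, C, E} and room 5 has {A, B, C, D}, leaving only F.
Period 2, room 1: period 2 has {B, C, E, F} and room 1 has {B, C, D, E}, leaving only A.
Period 2, room 2: period 2 has {A, B, C, E, F} and room 2 has {A, B, C}, leaving only D.
So period 2 reads: A D B C F E.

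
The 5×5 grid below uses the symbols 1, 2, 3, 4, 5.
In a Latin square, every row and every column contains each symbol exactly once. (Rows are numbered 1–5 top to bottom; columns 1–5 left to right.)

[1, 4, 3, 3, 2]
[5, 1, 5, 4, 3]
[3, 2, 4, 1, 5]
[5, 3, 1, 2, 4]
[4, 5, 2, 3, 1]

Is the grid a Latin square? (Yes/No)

Row 2 contains 5 twice (at columns 1 and 3); row 1 is also not a permutation.

No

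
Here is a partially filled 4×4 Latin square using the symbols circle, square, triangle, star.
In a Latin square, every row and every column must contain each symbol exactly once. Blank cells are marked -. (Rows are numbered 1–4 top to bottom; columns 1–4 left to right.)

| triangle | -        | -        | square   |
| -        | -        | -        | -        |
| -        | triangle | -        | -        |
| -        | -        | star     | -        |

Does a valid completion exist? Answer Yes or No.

No row or column among the givens repeats a symbol, and propagating forced cells runs into no contradiction.
One valid completion exists (for instance, triangle star circle square / square circle triangle star / star triangle square circle / circle square star triangle).

Yes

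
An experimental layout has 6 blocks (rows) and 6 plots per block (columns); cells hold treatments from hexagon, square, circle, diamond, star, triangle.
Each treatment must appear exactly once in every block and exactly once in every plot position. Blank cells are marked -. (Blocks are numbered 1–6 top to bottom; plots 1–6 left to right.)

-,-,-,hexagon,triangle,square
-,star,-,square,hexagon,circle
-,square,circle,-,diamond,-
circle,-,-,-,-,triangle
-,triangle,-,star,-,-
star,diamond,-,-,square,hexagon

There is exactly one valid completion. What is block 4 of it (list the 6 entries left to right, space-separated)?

circle hexagon square diamond star triangle

Block 4, plot 2: block 4 has {circle, triangle} and plot 2 has {square, diamond, star, triangle}, leaving only hexagon.
Block 4, plot 4: block 4 has {hexagon, circle, triangle} and plot 4 has {hexagon, square, star}, leaving only diamond.
Block 4, plot 5: block 4 has {hexagon, circle, diamond, triangle} and plot 5 has {hexagon, square, diamond, triangle}, leaving only star.
Block 4, plot 3: block 4 has {hexagon, circle, diamond, star, triangle} and plot 3 has {circle}, leaving only square.
So block 4 reads: circle hexagon square diamond star triangle.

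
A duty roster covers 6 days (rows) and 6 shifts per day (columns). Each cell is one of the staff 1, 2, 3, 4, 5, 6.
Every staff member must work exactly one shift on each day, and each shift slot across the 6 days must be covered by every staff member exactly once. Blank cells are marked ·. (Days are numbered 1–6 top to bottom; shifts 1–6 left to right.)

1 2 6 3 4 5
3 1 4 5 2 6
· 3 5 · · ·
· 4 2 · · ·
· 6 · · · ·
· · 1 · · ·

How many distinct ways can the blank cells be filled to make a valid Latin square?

12

Day 3, shift 1: eliminating its day and shift leaves {2, 4, 6}.
Day 3, shift 4: eliminating its day and shift leaves {1, 2, 4, 6}.
Day 3, shift 5: eliminating its day and shift leaves {1, 6}.
Day 3, shift 6: eliminating its day and shift leaves {1, 2, 4}.
Day 4, shift 1: eliminating its day and shift leaves {5, 6}.
Day 4, shift 4: eliminating its day and shift leaves {1, 6}.
Day 4, shift 5: eliminating its day and shift leaves {1, 3, 5, 6}.
Day 4, shift 6: eliminating its day and shift leaves {1, 3}.
Day 5, shift 1: eliminating its day and shift leaves {2, 4, 5}.
Day 5, shift 3: eliminating its day and shift leaves {3}.
Day 5, shift 4: eliminating its day and shift leaves {1, 2, 4}.
Day 5, shift 5: eliminating its day and shift leaves {1, 3, 5}.
Day 5, shift 6: eliminating its day and shift leaves {1, 2, 3, 4}.
Day 6, shift 1: eliminating its day and shift leaves {2, 4, 5, 6}.
Day 6, shift 2: eliminating its day and shift leaves {5}.
Day 6, shift 4: eliminating its day and shift leaves {2, 4, 6}.
Day 6, shift 5: eliminating its day and shift leaves {3, 5, 6}.
Day 6, shift 6: eliminating its day and shift leaves {2, 3, 4}.
Enumerating the assignments across these blanks that avoid any day or shift repeat gives 12 completions.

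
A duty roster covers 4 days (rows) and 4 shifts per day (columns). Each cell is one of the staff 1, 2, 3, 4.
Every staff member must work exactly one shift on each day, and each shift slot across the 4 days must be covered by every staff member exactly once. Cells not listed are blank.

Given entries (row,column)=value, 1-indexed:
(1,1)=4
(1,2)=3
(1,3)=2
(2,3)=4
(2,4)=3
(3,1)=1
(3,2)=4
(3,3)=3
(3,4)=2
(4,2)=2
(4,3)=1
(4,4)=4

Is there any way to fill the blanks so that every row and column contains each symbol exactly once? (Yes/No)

Yes

No day or shift among the givens repeats a symbol, and propagating forced cells runs into no contradiction.
One valid completion exists (for instance, 4 3 2 1 / 2 1 4 3 / 1 4 3 2 / 3 2 1 4).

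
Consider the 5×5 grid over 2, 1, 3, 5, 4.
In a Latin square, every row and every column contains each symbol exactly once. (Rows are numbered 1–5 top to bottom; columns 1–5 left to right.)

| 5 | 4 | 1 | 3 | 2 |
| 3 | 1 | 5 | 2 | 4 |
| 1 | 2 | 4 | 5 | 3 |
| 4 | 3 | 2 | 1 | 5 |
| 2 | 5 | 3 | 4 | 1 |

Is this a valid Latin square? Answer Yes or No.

Yes

Each row is a permutation of the 5 symbols, and so is each column.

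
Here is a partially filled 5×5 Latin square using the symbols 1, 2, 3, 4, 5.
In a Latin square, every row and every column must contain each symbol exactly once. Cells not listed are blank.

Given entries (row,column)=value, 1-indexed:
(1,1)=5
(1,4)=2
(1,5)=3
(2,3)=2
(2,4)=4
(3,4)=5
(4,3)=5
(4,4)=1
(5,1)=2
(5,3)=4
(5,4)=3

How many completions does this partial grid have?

Row 1, column 2: eliminating its row and column leaves {1, 4}.
Row 1, column 3: eliminating its row and column leaves {1}.
Row 2, column 1: eliminating its row and column leaves {1, 3}.
Row 2, column 2: eliminating its row and column leaves {1, 3, 5}.
Row 2, column 5: eliminating its row and column leaves {1, 5}.
Row 3, column 1: eliminating its row and column leaves {1, 3, 4}.
Row 3, column 2: eliminating its row and column leaves {1, 2, 3, 4}.
Row 3, column 3: eliminating its row and column leaves {1, 3}.
Row 3, column 5: eliminating its row and column leaves {1, 2, 4}.
Row 4, column 1: eliminating its row and column leaves {3, 4}.
Row 4, column 2: eliminating its row and column leaves {2, 3, 4}.
Row 4, column 5: eliminating its row and column leaves {2, 4}.
Row 5, column 2: eliminating its row and column leaves {1, 5}.
Row 5, column 5: eliminating its row and column leaves {1, 5}.
Enumerating the assignments across these blanks that avoid any row or column repeat gives 3 completions.

3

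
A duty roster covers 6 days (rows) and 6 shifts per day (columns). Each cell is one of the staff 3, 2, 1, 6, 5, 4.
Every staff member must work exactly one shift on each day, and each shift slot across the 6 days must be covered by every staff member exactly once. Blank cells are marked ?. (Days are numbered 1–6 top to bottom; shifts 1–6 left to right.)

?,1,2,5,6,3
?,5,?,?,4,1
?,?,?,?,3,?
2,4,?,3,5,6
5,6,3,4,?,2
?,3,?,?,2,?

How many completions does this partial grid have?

Day 1, shift 1: eliminating its day and shift leaves {4}.
Day 2, shift 1: eliminating its day and shift leaves {3, 6}.
Day 2, shift 3: eliminating its day and shift leaves {6}.
Day 2, shift 4: eliminating its day and shift leaves {2, 6}.
Day 3, shift 1: eliminating its day and shift leaves {1, 6, 4}.
Day 3, shift 2: eliminating its day and shift leaves {2}.
Day 3, shift 3: eliminating its day and shift leaves {1, 6, 5, 4}.
Day 3, shift 4: eliminating its day and shift leaves {2, 1, 6}.
Day 3, shift 6: eliminating its day and shift leaves {5, 4}.
Day 4, shift 3: eliminating its day and shift leaves {1}.
Day 5, shift 5: eliminating its day and shift leaves {1}.
Day 6, shift 1: eliminating its day and shift leaves {1, 6, 4}.
Day 6, shift 3: eliminating its day and shift leaves {1, 6, 5, 4}.
Day 6, shift 4: eliminating its day and shift leaves {1, 6}.
Day 6, shift 6: eliminating its day and shift leaves {5, 4}.
Enumerating the assignments across these blanks that avoid any day or shift repeat gives 4 completions.

4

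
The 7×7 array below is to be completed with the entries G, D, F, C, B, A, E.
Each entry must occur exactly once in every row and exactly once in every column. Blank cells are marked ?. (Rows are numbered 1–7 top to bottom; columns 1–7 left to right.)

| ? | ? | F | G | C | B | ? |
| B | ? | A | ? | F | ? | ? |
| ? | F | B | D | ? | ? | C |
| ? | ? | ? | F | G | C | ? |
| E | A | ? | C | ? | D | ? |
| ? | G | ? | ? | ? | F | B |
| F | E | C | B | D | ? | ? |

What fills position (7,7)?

Row 1, column 2: row 1 has {G, F, C, B} and column 2 has {G, F, A, E}, leaving only D.
Row 1, column 1: row 1 has {G, D, F, C, B} and column 1 has {F, B, E}, leaving only A.
Row 1, column 7: row 1 has {G, D, F, C, B, A} and column 7 has {C, B}, leaving only E.
Row 2, column 2: row 2 has {F, B, A} and column 2 has {G, D, F, A, E}, leaving only C.
Row 2, column 4: row 2 has {F, C, B, A} and column 4 has {G, D, F, C, B}, leaving only E.
Row 2, column 6: row 2 has {F, C, B, A, E} and column 6 has {D, F, C, B}, leaving only G.
Row 2, column 7: row 2 has {G, F, C, B, A, E} and column 7 has {C, B, E}, leaving only D.
Row 3, column 1: row 3 has {D, F, C, B} and column 1 has {F, B, A, E}, leaving only G.
Row 4, column 1: row 4 has {G, F, C} and column 1 has {G, F, B, A, E}, leaving only D.
Row 4, column 2: row 4 has {G, D, F, C} and column 2 has {G, D, F, C, A, E}, leaving only B.
Row 4, column 3: row 4 has {G, D, F, C, B} and column 3 has {F, C, B, A}, leaving only E.
Row 4, column 7: row 4 has {G, D, F, C, B, E} and column 7 has {D, C, B, E}, leaving only A.
Row 7 already has {D, F, C, B, E} and column 7 already has {D, C, B, A, E}, so row 7, column 7 must be G.

G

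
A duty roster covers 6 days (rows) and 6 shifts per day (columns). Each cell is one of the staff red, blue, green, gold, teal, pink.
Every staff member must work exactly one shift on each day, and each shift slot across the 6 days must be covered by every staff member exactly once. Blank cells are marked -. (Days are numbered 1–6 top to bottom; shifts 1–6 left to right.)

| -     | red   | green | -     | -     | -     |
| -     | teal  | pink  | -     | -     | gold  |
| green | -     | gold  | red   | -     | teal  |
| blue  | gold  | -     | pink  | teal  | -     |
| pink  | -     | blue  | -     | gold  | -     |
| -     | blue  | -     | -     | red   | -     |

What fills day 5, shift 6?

Day 2, shift 1: day 2 has {gold, teal, pink} and shift 1 has {blue, green, pink}, leaving only red.
Day 3, shift 2: day 3 has {red, green, gold, teal} and shift 2 has {red, blue, gold, teal}, leaving only pink.
Day 3, shift 5: day 3 has {red, green, gold, teal, pink} and shift 5 has {red, gold, teal}, leaving only blue.
Day 1, shift 5: day 1 has {red, green} and shift 5 has {red, blue, gold, teal}, leaving only pink.
Day 1, shift 6: day 1 has {red, green, pink} and shift 6 has {gold, teal}, leaving only blue.
Day 2, shift 5: day 2 has {red, gold, teal, pink} and shift 5 has {red, blue, gold, teal, pink}, leaving only green.
Day 2, shift 4: day 2 has {red, green, gold, teal, pink} and shift 4 has {red, pink}, leaving only blue.
Day 4, shift 3: day 4 has {blue, gold, teal, pink} and shift 3 has {blue, green, gold, pink}, leaving only red.
Day 4, shift 6: day 4 has {red, blue, gold, teal, pink} and shift 6 has {blue, gold, teal}, leaving only green.
Day 5 already has {blue, gold, pink} and shift 6 already has {blue, green, gold, teal}, so day 5, shift 6 must be red.

red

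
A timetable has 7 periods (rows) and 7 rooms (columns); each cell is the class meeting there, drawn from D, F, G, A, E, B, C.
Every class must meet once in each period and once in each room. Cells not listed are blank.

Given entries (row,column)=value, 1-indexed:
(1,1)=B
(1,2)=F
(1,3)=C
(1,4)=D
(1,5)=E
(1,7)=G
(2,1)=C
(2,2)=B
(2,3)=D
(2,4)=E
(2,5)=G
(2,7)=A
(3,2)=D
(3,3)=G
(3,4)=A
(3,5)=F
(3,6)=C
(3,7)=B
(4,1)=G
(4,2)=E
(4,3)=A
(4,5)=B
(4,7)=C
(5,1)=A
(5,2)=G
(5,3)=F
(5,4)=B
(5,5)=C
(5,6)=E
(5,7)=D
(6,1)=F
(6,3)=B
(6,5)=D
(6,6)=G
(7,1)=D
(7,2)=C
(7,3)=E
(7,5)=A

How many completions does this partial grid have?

Period 1, room 6: eliminating its period and room leaves {A}.
Period 2, room 6: eliminating its period and room leaves {F}.
Period 3, room 1: eliminating its period and room leaves {E}.
Period 4, room 4: eliminating its period and room leaves {F}.
Period 4, room 6: eliminating its period and room leaves {D, F}.
Period 6, room 2: eliminating its period and room leaves {A}.
Period 6, room 4: eliminating its period and room leaves {C}.
Period 6, room 7: eliminating its period and room leaves {E}.
Period 7, room 4: eliminating its period and room leaves {F, G}.
Period 7, room 6: eliminating its period and room leaves {F, B}.
Period 7, room 7: eliminating its period and room leaves {F}.
Only one assignment across all blanks avoids any period or room repeat, giving 1 completion.

1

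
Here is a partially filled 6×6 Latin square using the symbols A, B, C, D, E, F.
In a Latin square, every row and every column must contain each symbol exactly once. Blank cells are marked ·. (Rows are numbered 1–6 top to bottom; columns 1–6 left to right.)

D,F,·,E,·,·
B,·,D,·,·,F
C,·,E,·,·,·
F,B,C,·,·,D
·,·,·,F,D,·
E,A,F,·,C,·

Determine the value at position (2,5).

A

Row 3, column 2: row 3 has {C, E} and column 2 has {A, B, F}, leaving only D.
Row 4, column 4: row 4 has {B, C, D, F} and column 4 has {E, F}, leaving only A.
Row 2, column 4: row 2 has {B, D, F} and column 4 has {A, E, F}, leaving only C.
Row 2, column 2: row 2 has {B, C, D, F} and column 2 has {A, B, D, F}, leaving only E.
Row 2 already has {B, C, D, E, F} and column 5 already has {C, D}, so row 2, column 5 must be A.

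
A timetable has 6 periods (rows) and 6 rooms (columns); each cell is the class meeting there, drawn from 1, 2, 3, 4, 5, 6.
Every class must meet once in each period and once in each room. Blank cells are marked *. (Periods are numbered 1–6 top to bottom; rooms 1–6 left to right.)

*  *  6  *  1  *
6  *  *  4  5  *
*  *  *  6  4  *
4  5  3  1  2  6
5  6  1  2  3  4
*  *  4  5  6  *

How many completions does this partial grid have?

Period 1, room 1: eliminating its period and room leaves {2, 3}.
Period 1, room 2: eliminating its period and room leaves {2, 3, 4}.
Period 1, room 4: eliminating its period and room leaves {3}.
Period 1, room 6: eliminating its period and room leaves {2, 3, 5}.
Period 2, room 2: eliminating its period and room leaves {1, 2, 3}.
Period 2, room 3: eliminating its period and room leaves {2}.
Period 2, room 6: eliminating its period and room leaves {1, 2, 3}.
Period 3, room 1: eliminating its period and room leaves {1, 2, 3}.
Period 3, room 2: eliminating its period and room leaves {1, 2, 3}.
Period 3, room 3: eliminating its period and room leaves {2, 5}.
Period 3, room 6: eliminating its period and room leaves {1, 2, 3, 5}.
Period 6, room 1: eliminating its period and room leaves {1, 2, 3}.
Period 6, room 2: eliminating its period and room leaves {1, 2, 3}.
Period 6, room 6: eliminating its period and room leaves {1, 2, 3}.
Enumerating the assignments across these blanks that avoid any period or room repeat gives 4 completions.

4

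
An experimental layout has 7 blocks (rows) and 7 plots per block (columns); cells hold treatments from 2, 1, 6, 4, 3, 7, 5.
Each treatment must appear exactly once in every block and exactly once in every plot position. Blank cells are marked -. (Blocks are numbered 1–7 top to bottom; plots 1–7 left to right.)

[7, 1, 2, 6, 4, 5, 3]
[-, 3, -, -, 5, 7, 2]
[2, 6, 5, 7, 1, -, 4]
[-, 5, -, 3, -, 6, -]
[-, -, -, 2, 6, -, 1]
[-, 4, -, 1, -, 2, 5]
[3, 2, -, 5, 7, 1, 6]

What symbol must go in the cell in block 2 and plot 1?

Block 2, plot 4: block 2 has {2, 3, 7, 5} and plot 4 has {2, 1, 6, 3, 7, 5}, leaving only 4.
Block 3, plot 6: block 3 has {2, 1, 6, 4, 7, 5} and plot 6 has {2, 1, 6, 7, 5}, leaving only 3.
Block 4, plot 5: block 4 has {6, 3, 5} and plot 5 has {1, 6, 4, 7, 5}, leaving only 2.
Block 4, plot 7: block 4 has {2, 6, 3, 5} and plot 7 has {2, 1, 6, 4, 3, 5}, leaving only 7.
Block 5, plot 2: block 5 has {2, 1, 6} and plot 2 has {2, 1, 6, 4, 3, 5}, leaving only 7.
Block 5, plot 6: block 5 has {2, 1, 6, 7} and plot 6 has {2, 1, 6, 3, 7, 5}, leaving only 4.
Block 5, plot 1: block 5 has {2, 1, 6, 4, 7} and plot 1 has {2, 3, 7}, leaving only 5.
Block 5, plot 3: block 5 has {2, 1, 6, 4, 7, 5} and plot 3 has {2, 5}, leaving only 3.
Block 6, plot 1: block 6 has {2, 1, 4, 5} and plot 1 has {2, 3, 7, 5}, leaving only 6.
Block 2 already has {2, 4, 3, 7, 5} and plot 1 already has {2, 6, 3, 7, 5}, so block 2, plot 1 must be 1.

1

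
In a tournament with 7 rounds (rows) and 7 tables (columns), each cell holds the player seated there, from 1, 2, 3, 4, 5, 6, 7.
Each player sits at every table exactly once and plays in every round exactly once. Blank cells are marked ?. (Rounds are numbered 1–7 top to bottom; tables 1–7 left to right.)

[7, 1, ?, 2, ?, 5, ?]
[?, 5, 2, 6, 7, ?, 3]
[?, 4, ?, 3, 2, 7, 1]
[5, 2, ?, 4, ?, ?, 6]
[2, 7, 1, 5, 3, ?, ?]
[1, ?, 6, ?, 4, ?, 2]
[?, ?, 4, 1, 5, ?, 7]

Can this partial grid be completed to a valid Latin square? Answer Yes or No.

Round 1, table 3: round 1 has {1, 2, 5, 7} and table 3 has {1, 2, 4, 6}, so it must be 3.
Round 1, table 5: round 1 has {1, 2, 3, 5, 7} and table 5 has {2, 3, 4, 5, 7}, so it must be 6.
Round 1, table 7: round 1 has {1, 2, 3, 5, 6, 7} and table 7 has {1, 2, 3, 6, 7}, so it must be 4.
Now round 5, table 7: round 5 together with table 7 already contain {1, 2, 3, 4, 5, 6, 7} — every symbol — so nothing can go there. The grid has no valid completion.

No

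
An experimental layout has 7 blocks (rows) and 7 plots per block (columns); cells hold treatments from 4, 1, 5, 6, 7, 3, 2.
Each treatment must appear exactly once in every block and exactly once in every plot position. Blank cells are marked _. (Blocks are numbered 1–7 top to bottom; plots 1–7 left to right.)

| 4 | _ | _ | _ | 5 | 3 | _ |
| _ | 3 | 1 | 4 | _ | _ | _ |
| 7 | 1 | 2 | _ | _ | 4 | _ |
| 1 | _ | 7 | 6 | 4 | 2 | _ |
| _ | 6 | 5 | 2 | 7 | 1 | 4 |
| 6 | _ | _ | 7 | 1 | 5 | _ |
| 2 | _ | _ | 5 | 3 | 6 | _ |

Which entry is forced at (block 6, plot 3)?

Block 1, plot 3: block 1 has {4, 5, 3} and plot 3 has {1, 5, 7, 2}, leaving only 6.
Block 1, plot 4: block 1 has {4, 5, 6, 3} and plot 4 has {4, 5, 6, 7, 2}, leaving only 1.
Block 2, plot 1: block 2 has {4, 1, 3} and plot 1 has {4, 1, 6, 7, 2}, leaving only 5.
Block 2, plot 6: block 2 has {4, 1, 5, 3} and plot 6 has {4, 1, 5, 6, 3, 2}, leaving only 7.
Block 3, plot 4: block 3 has {4, 1, 7, 2} and plot 4 has {4, 1, 5, 6, 7, 2}, leaving only 3.
Block 3, plot 5: block 3 has {4, 1, 7, 3, 2} and plot 5 has {4, 1, 5, 7, 3}, leaving only 6.
Block 2, plot 5: block 2 has {4, 1, 5, 7, 3} and plot 5 has {4, 1, 5, 6, 7, 3}, leaving only 2.
Block 2, plot 7: block 2 has {4, 1, 5, 7, 3, 2} and plot 7 has {4}, leaving only 6.
Block 3, plot 7: block 3 has {4, 1, 6, 7, 3, 2} and plot 7 has {4, 6}, leaving only 5.
Block 4, plot 2: block 4 has {4, 1, 6, 7, 2} and plot 2 has {1, 6, 3}, leaving only 5.
Block 4, plot 7: block 4 has {4, 1, 5, 6, 7, 2} and plot 7 has {4, 5, 6}, leaving only 3.
Block 5, plot 1: block 5 has {4, 1, 5, 6, 7, 2} and plot 1 has {4, 1, 5, 6, 7, 2}, leaving only 3.
Block 6, plot 7: block 6 has {1, 5, 6, 7} and plot 7 has {4, 5, 6, 3}, leaving only 2.
Block 1, plot 7: block 1 has {4, 1, 5, 6, 3} and plot 7 has {4, 5, 6, 3, 2}, leaving only 7.
Block 1, plot 2: block 1 has {4, 1, 5, 6, 7, 3} and plot 2 has {1, 5, 6, 3}, leaving only 2.
Block 6, plot 2: block 6 has {1, 5, 6, 7, 2} and plot 2 has {1, 5, 6, 3, 2}, leaving only 4.
Block 6 already has {4, 1, 5, 6, 7, 2} and plot 3 already has {1, 5, 6, 7, 2}, so block 6, plot 3 must be 3.

3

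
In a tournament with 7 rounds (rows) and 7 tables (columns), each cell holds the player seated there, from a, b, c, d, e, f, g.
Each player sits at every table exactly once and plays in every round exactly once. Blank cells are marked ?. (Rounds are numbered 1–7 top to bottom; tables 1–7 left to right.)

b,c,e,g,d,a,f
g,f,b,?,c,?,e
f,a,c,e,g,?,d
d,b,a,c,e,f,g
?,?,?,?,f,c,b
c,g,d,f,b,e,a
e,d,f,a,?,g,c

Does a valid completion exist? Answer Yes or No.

Round 7, table 5: round 7 together with table 5 already contain {a, b, c, d, e, f, g} — every symbol — so nothing can go there. The grid has no valid completion.

No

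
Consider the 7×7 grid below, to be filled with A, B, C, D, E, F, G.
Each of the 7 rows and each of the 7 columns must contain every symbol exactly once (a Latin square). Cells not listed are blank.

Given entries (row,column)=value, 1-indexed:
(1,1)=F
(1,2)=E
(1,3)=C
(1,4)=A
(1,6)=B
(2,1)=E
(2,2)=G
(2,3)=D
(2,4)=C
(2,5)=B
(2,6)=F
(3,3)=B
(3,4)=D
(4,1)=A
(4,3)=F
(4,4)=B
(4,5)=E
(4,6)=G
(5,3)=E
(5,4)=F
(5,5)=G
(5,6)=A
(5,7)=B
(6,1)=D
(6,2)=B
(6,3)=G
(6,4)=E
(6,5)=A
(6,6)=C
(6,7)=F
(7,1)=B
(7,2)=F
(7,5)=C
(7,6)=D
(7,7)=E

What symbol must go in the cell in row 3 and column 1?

G

Row 1, column 5: row 1 has {A, B, C, E, F} and column 5 has {A, B, C, E, G}, leaving only D.
Row 1, column 7: row 1 has {A, B, C, D, E, F} and column 7 has {B, E, F}, leaving only G.
Row 2, column 7: row 2 has {B, C, D, E, F, G} and column 7 has {B, E, F, G}, leaving only A.
Row 3, column 5: row 3 has {B, D} and column 5 has {A, B, C, D, E, G}, leaving only F.
Row 3, column 6: row 3 has {B, D, F} and column 6 has {A, B, C, D, F, G}, leaving only E.
Row 3, column 7: row 3 has {B, D, E, F} and column 7 has {A, B, E, F, G}, leaving only C.
Row 3 already has {B, C, D, E, F} and column 1 already has {A, B, D, E, F}, so row 3, column 1 must be G.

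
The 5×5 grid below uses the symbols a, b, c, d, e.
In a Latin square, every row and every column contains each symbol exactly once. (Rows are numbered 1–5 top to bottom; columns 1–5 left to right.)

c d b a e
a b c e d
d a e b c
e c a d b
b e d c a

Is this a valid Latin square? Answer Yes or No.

Yes

Each row is a permutation of the 5 symbols, and so is each column.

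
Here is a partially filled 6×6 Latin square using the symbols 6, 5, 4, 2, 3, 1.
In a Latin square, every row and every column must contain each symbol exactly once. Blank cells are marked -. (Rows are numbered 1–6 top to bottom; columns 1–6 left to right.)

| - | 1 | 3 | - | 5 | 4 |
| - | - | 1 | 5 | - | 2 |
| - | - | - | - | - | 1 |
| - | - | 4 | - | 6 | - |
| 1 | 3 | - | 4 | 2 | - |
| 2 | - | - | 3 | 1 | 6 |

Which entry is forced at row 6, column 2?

4

Row 1, column 1: row 1 has {5, 4, 3, 1} and column 1 has {2, 1}, leaving only 6.
Row 1, column 4: row 1 has {6, 5, 4, 3, 1} and column 4 has {5, 4, 3}, leaving only 2.
Row 3, column 4: row 3 has {1} and column 4 has {5, 4, 2, 3}, leaving only 6.
Row 4, column 4: row 4 has {6, 4} and column 4 has {6, 5, 4, 2, 3}, leaving only 1.
Row 5, column 6: row 5 has {4, 2, 3, 1} and column 6 has {6, 4, 2, 1}, leaving only 5.
Row 4, column 6: row 4 has {6, 4, 1} and column 6 has {6, 5, 4, 2, 1}, leaving only 3.
Row 4, column 1: row 4 has {6, 4, 3, 1} and column 1 has {6, 2, 1}, leaving only 5.
Row 4, column 2: row 4 has {6, 5, 4, 3, 1} and column 2 has {3, 1}, leaving only 2.
Row 5, column 3: row 5 has {5, 4, 2, 3, 1} and column 3 has {4, 3, 1}, leaving only 6.
Row 6, column 3: row 6 has {6, 2, 3, 1} and column 3 has {6, 4, 3, 1}, leaving only 5.
Row 6 already has {6, 5, 2, 3, 1} and column 2 already has {2, 3, 1}, so row 6, column 2 must be 4.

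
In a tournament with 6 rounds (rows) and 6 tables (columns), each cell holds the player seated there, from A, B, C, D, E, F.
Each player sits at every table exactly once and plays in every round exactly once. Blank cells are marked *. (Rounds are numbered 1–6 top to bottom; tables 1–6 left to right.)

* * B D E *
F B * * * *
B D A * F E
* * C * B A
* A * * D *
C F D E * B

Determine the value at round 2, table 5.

C

Round 1, table 1: round 1 has {B, D, E} and table 1 has {B, C, F}, leaving only A.
Round 1, table 2: round 1 has {A, B, D, E} and table 2 has {A, B, D, F}, leaving only C.
Round 1, table 6: round 1 has {A, B, C, D, E} and table 6 has {A, B, E}, leaving only F.
Round 2, table 3: round 2 has {B, F} and table 3 has {A, B, C, D}, leaving only E.
Round 3, table 4: round 3 has {A, B, D, E, F} and table 4 has {D, E}, leaving only C.
Round 2, table 4: round 2 has {B, E, F} and table 4 has {C, D, E}, leaving only A.
Round 2 already has {A, B, E, F} and table 5 already has {B, D, E, F}, so round 2, table 5 must be C.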